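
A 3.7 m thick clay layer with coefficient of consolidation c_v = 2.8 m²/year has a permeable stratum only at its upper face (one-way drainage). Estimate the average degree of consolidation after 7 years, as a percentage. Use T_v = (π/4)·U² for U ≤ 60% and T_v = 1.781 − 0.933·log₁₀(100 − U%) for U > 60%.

Drainage path length: H_d = H = 3.7 m (single drainage).
T_v = c_v·t/H_d² = 2.8×7/3.7² = 1.4317.
T_v = 1.4317 corresponds to the U > 60% branch:
U = 1 − 10^((1.781 − T_v)/0.933)/100 = 0.9763

U ≈ 97.6 %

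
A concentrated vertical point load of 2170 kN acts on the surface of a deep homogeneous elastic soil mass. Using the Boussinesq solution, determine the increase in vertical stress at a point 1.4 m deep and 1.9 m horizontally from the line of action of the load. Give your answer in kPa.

Boussinesq vertical stress below a point load on an elastic half-space:
Δσ_z = 3P/(2πz²) · [1 + (r/z)²]^(−5/2)
r/z = 1.9/1.4 = 1.3571; [1+(r/z)²]^(−5/2) = 0.073452.
Δσ_z = 3×2170/(2π×1.4²) × 0.073452 = 528.62 × 0.073452 = 38.83 kPa

Δσ_z ≈ 38.8 kPa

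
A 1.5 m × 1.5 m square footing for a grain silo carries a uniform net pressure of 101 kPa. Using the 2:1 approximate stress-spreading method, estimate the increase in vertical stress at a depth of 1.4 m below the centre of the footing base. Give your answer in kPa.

By the 2:1 method the load spreads at 1 horizontal : 2 vertical, so at depth z the loaded area has grown by z in each plan dimension:
Δσ = qBL/((B+z)(L+z)) = 101×1.5×1.5/((1.5+1.4)(1.5+1.4)) = 27.021 kPa

Δσ_z ≈ 27 kPa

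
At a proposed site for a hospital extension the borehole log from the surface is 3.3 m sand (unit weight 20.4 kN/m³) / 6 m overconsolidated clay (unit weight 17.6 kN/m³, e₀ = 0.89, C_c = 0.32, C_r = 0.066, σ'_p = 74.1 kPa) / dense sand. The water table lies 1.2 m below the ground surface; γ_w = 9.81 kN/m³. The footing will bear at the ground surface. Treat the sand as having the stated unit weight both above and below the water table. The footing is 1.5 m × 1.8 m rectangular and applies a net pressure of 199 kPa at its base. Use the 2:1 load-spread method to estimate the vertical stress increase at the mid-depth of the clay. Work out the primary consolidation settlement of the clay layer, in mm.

S_c ≈ 31 mm

Mid-depth of clay below the ground surface: z = 3.3 + 6/2 = 6.3 m.
Total vertical stress at mid-clay: σ_v = 20.4×3.3 + 17.6×3 = 120.12 kPa.
Pore pressure: u = 9.81×(6.3 − 1.2) = 50.031 kPa.
Initial effective stress: σ'_0 = σ_v − u = 120.12 − 50.031 = 70.089 kPa.
Stress increase at mid-clay by the 2:1 spreading method:
Δσ = qBL/((B+z)(L+z)) = 199×1.5×1.8/((1.5+6.3)(1.8+6.3)) = 8.5043 kPa
Final effective stress: σ'_f = 70.089 + 8.5043 = 78.593 kPa.
σ'_f = 78.593 > σ'_p = 74.1 kPa, so the stress path crosses the preconsolidation pressure — recompression up to σ'_p, then virgin compression beyond:
S_c = H/(1+e₀)·[C_r·log₁₀(σ'_p/σ'_0) + C_c·log₁₀(σ'_f/σ'_p)]
    = 6/1.89 × [0.066×log₁₀(74.1/70.089) + 0.32×log₁₀(78.593/74.1)]
    = 3.1746 × [0.0015951 + 0.008181] = 0.03104 m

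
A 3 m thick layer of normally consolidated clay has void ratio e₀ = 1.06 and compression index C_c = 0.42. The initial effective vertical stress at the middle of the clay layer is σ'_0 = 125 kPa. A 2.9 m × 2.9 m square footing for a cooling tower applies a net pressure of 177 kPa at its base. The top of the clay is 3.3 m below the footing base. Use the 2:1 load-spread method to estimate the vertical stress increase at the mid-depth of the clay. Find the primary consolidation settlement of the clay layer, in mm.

Mid-depth of clay below the footing base: z = 3.3 + 3/2 = 4.8 m.
Stress increase at mid-clay by the 2:1 spreading method:
Δσ = qBL/((B+z)(L+z)) = 177×2.9×2.9/((2.9+4.8)(2.9+4.8)) = 25.107 kPa
Final effective stress: σ'_f = σ'_0 + Δσ = 125 + 25.107 = 150.11 kPa.
Normally consolidated clay, so the full stress increment lies on the virgin compression line:
S_c = C_c·H/(1+e₀)·log₁₀(σ'_f/σ'_0) = 0.42×3/(1+1.06)×log₁₀(150.11/125)
    = 0.61165 × 0.0795 = 0.04863 m

S_c ≈ 48.6 mm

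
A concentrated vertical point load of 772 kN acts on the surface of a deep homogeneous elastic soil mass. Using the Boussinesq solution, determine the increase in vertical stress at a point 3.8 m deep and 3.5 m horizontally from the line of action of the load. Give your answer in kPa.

Boussinesq vertical stress below a point load on an elastic half-space:
Δσ_z = 3P/(2πz²) · [1 + (r/z)²]^(−5/2)
r/z = 3.5/3.8 = 0.92105; [1+(r/z)²]^(−5/2) = 0.2153.
Δσ_z = 3×772/(2π×3.8²) × 0.2153 = 25.527 × 0.2153 = 5.496 kPa

Δσ_z ≈ 5.5 kPa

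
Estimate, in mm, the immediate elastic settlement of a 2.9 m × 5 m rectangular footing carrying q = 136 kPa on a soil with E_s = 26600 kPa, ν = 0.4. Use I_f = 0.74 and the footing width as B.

Immediate (elastic) settlement: S_e = q·B·(1−ν²)/E_s · I_f.
S_e = 136 × 2.9 × (1 − 0.4²) / 26600 × 0.74
    = 136 × 2.9 × 0.84 / 26600 × 0.74
    = 0.009217 m = 9.217 mm

S_e ≈ 9.22 mm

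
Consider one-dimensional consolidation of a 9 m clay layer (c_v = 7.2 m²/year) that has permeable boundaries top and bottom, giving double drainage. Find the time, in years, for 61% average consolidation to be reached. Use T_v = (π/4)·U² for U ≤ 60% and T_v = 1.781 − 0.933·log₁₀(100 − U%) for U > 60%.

Drainage path length: H_d = H/2 = 4.5 m (double drainage).
U > 60%: T_v = 1.781 − 0.933·log₁₀(100 − 61) = 0.29654.
t = T_v·H_d²/c_v = 0.29654×4.5²/7.2 = 0.834 years.

t ≈ 0.834 years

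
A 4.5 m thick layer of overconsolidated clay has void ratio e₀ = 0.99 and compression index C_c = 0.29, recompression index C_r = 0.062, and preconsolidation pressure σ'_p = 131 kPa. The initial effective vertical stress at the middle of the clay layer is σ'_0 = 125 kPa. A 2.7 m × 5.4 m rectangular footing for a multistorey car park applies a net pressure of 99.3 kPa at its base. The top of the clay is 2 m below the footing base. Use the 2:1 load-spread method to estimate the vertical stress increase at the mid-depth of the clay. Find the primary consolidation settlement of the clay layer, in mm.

Mid-depth of clay below the footing base: z = 2 + 4.5/2 = 4.25 m.
Stress increase at mid-clay by the 2:1 spreading method:
Δσ = qBL/((B+z)(L+z)) = 99.3×2.7×5.4/((2.7+4.25)(5.4+4.25)) = 21.587 kPa
Final effective stress: σ'_f = 125 + 21.587 = 146.59 kPa.
σ'_f = 146.59 > σ'_p = 131 kPa, so the stress path crosses the preconsolidation pressure — recompression up to σ'_p, then virgin compression beyond:
S_c = H/(1+e₀)·[C_r·log₁₀(σ'_p/σ'_0) + C_c·log₁₀(σ'_f/σ'_p)]
    = 4.5/1.99 × [0.062×log₁₀(131/125) + 0.29×log₁₀(146.59/131)]
    = 2.2613 × [0.0012624 + 0.014162] = 0.03488 m

S_c ≈ 34.9 mm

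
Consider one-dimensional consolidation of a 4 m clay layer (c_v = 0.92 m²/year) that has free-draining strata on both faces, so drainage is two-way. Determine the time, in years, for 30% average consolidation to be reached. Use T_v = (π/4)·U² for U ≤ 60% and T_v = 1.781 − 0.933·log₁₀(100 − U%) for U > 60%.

t ≈ 0.307 years

Drainage path length: H_d = H/2 = 2 m (double drainage).
U ≤ 60%: T_v = (π/4)·U² = (π/4)×0.3² = 0.070686.
t = T_v·H_d²/c_v = 0.070686×2²/0.92 = 0.3073 years.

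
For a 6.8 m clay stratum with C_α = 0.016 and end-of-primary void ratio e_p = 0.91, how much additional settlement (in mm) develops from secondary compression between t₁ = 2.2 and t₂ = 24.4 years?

Secondary compression: S_s = C_α·H/(1+e_p)·log₁₀(t₂/t₁)
S_s = 0.016×6.8/(1+0.91)×log₁₀(24.4/2.2)
    = 0.05696 × 1.045 = 0.05952 m

S_s ≈ 59.5 mm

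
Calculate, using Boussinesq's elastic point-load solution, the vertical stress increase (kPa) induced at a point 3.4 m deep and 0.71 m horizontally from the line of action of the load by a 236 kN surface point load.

Δσ_z ≈ 8.76 kPa

Boussinesq vertical stress below a point load on an elastic half-space:
Δσ_z = 3P/(2πz²) · [1 + (r/z)²]^(−5/2)
r/z = 0.71/3.4 = 0.20882; [1+(r/z)²]^(−5/2) = 0.89879.
Δσ_z = 3×236/(2π×3.4²) × 0.89879 = 9.7476 × 0.89879 = 8.761 kPa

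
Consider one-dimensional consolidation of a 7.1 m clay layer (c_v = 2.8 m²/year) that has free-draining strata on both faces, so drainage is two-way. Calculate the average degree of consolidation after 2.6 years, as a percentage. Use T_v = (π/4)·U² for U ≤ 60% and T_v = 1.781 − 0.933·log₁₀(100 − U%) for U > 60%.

Drainage path length: H_d = H/2 = 3.55 m (double drainage).
T_v = c_v·t/H_d² = 2.8×2.6/3.55² = 0.57766.
T_v = 0.57766 corresponds to the U > 60% branch:
U = 1 − 10^((1.781 − T_v)/0.933)/100 = 0.8051

U ≈ 80.5 %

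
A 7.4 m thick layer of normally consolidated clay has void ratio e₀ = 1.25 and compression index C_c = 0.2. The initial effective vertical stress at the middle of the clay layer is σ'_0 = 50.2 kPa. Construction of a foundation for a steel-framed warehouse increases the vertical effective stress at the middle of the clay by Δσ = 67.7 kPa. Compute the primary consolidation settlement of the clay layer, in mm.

Final effective stress: σ'_f = σ'_0 + Δσ = 50.2 + 67.7 = 117.9 kPa.
Normally consolidated clay, so the full stress increment lies on the virgin compression line:
S_c = C_c·H/(1+e₀)·log₁₀(σ'_f/σ'_0) = 0.2×7.4/(1+1.25)×log₁₀(117.9/50.2)
    = 0.65778 × 0.37081 = 0.2439 m

S_c ≈ 244 mm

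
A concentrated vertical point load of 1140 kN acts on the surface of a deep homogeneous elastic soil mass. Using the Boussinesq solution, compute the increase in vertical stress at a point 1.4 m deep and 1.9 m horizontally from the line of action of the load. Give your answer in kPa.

Boussinesq vertical stress below a point load on an elastic half-space:
Δσ_z = 3P/(2πz²) · [1 + (r/z)²]^(−5/2)
r/z = 1.9/1.4 = 1.3571; [1+(r/z)²]^(−5/2) = 0.073452.
Δσ_z = 3×1140/(2π×1.4²) × 0.073452 = 277.71 × 0.073452 = 20.4 kPa

Δσ_z ≈ 20.4 kPa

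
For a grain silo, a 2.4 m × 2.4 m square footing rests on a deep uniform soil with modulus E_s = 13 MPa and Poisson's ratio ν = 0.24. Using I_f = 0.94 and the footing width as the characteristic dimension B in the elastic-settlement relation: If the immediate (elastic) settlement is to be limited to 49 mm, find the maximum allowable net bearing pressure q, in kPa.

q ≈ 300 kPa

E_s = 13 MPa = 13000 kPa.
S_e = q·B·(1−ν²)/E_s · I_f  ⇒  q = S_e·E_s / (B·(1−ν²)·I_f).
q = 0.049 × 13000 / (2.4 × 0.9424 × 0.94) = 299.6 kPa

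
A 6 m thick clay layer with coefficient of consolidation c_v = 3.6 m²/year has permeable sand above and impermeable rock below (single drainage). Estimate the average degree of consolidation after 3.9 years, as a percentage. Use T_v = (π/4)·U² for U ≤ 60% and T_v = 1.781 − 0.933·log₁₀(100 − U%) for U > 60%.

Drainage path length: H_d = H = 6 m (single drainage).
T_v = c_v·t/H_d² = 3.6×3.9/6² = 0.39.
T_v = 0.39 corresponds to the U > 60% branch:
U = 1 − 10^((1.781 − T_v)/0.933)/100 = 0.6903

U ≈ 69 %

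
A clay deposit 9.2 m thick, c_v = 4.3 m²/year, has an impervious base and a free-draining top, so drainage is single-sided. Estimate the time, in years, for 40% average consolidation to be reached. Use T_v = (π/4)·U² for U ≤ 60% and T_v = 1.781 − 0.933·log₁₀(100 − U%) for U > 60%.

Drainage path length: H_d = H = 9.2 m (single drainage).
U ≤ 60%: T_v = (π/4)·U² = (π/4)×0.4² = 0.12566.
t = T_v·H_d²/c_v = 0.12566×9.2²/4.3 = 2.473 years.

t ≈ 2.47 years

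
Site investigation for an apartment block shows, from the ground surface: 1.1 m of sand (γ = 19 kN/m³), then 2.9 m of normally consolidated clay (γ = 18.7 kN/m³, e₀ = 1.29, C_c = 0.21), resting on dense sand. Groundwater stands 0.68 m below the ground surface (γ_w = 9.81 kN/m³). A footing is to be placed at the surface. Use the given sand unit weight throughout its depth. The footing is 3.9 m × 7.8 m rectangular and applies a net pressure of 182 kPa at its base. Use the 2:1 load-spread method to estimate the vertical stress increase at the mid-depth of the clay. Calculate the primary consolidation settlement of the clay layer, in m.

Mid-depth of clay below the ground surface: z = 1.1 + 2.9/2 = 2.55 m.
Total vertical stress at mid-clay: σ_v = 19×1.1 + 18.7×1.45 = 48.015 kPa.
Pore pressure: u = 9.81×(2.55 − 0.68) = 18.345 kPa.
Initial effective stress: σ'_0 = σ_v − u = 48.015 − 18.345 = 29.67 kPa.
Stress increase at mid-clay by the 2:1 spreading method:
Δσ = qBL/((B+z)(L+z)) = 182×3.9×7.8/((3.9+2.55)(7.8+2.55)) = 82.934 kPa
Final effective stress: σ'_f = σ'_0 + Δσ = 29.67 + 82.934 = 112.6 kPa.
Normally consolidated clay, so the full stress increment lies on the virgin compression line:
S_c = C_c·H/(1+e₀)·log₁₀(σ'_f/σ'_0) = 0.21×2.9/(1+1.29)×log₁₀(112.6/29.67)
    = 0.26594 × 0.57922 = 0.154 m

S_c ≈ 0.154 m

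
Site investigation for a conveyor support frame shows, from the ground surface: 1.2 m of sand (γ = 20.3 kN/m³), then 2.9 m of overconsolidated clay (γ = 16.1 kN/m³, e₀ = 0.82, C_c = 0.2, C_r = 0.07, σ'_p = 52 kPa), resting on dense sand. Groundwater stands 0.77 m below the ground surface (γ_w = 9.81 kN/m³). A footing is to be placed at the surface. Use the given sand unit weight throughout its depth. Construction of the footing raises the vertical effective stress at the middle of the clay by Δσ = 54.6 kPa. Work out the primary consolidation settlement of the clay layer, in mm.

Mid-depth of clay below the ground surface: z = 1.2 + 2.9/2 = 2.65 m.
Total vertical stress at mid-clay: σ_v = 20.3×1.2 + 16.1×1.45 = 47.705 kPa.
Pore pressure: u = 9.81×(2.65 − 0.77) = 18.443 kPa.
Initial effective stress: σ'_0 = σ_v − u = 47.705 − 18.443 = 29.262 kPa.
Final effective stress: σ'_f = 29.262 + 54.6 = 83.862 kPa.
σ'_f = 83.862 > σ'_p = 52 kPa, so the stress path crosses the preconsolidation pressure — recompression up to σ'_p, then virgin compression beyond:
S_c = H/(1+e₀)·[C_r·log₁₀(σ'_p/σ'_0) + C_c·log₁₀(σ'_f/σ'_p)]
    = 2.9/1.82 × [0.07×log₁₀(52/29.262) + 0.2×log₁₀(83.862/52)]
    = 1.5934 × [0.017479 + 0.041512] = 0.094 m

S_c ≈ 94 mm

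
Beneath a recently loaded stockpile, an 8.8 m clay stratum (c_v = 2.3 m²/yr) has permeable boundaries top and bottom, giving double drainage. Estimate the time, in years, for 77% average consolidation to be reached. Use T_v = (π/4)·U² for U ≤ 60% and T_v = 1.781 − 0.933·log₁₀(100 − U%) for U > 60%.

Drainage path length: H_d = H/2 = 4.4 m (double drainage).
U > 60%: T_v = 1.781 − 0.933·log₁₀(100 − 77) = 0.51051.
t = T_v·H_d²/c_v = 0.51051×4.4²/2.3 = 4.297 years.

t ≈ 4.3 years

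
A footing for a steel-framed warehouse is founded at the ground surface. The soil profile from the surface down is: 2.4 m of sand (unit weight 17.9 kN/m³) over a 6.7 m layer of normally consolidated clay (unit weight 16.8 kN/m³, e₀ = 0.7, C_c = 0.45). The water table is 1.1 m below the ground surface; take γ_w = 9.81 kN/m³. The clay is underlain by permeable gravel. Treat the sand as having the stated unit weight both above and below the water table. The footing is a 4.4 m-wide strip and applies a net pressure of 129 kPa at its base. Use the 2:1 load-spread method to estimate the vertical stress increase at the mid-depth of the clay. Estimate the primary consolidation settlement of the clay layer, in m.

S_c ≈ 0.55 m

Mid-depth of clay below the ground surface: z = 2.4 + 6.7/2 = 5.75 m.
Total vertical stress at mid-clay: σ_v = 17.9×2.4 + 16.8×3.35 = 99.24 kPa.
Pore pressure: u = 9.81×(5.75 − 1.1) = 45.617 kPa.
Initial effective stress: σ'_0 = σ_v − u = 99.24 − 45.617 = 53.623 kPa.
Stress increase at mid-clay by the 2:1 spreading method:
Δσ = qB/(B+z) = 129×4.4/(4.4+5.75) = 55.921 kPa
Final effective stress: σ'_f = σ'_0 + Δσ = 53.623 + 55.921 = 109.54 kPa.
Normally consolidated clay, so the full stress increment lies on the virgin compression line:
S_c = C_c·H/(1+e₀)·log₁₀(σ'_f/σ'_0) = 0.45×6.7/(1+0.7)×log₁₀(109.54/53.623)
    = 1.7735 × 0.31022 = 0.5502 m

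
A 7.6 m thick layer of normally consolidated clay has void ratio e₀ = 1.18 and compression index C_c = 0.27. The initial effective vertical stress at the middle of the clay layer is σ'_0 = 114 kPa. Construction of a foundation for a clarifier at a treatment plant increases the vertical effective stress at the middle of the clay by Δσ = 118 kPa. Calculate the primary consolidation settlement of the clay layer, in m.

Final effective stress: σ'_f = σ'_0 + Δσ = 114 + 118 = 232 kPa.
Normally consolidated clay, so the full stress increment lies on the virgin compression line:
S_c = C_c·H/(1+e₀)·log₁₀(σ'_f/σ'_0) = 0.27×7.6/(1+1.18)×log₁₀(232/114)
    = 0.94128 × 0.30858 = 0.2905 m

S_c ≈ 0.29 m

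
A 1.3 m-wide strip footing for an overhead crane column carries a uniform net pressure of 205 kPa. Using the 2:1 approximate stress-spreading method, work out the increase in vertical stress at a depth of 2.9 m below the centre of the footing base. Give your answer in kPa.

By the 2:1 method the load spreads at 1 horizontal : 2 vertical, so at depth z the loaded area has grown by z in each plan dimension:
Δσ = qB/(B+z) = 205×1.3/(1.3+2.9) = 63.452 kPa

Δσ_z ≈ 63.5 kPa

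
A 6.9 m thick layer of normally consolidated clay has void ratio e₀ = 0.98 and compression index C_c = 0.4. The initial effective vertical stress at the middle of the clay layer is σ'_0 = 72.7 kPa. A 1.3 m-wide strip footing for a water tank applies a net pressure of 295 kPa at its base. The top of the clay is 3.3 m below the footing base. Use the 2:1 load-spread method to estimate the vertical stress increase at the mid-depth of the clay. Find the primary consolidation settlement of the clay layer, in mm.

Mid-depth of clay below the footing base: z = 3.3 + 6.9/2 = 6.75 m.
Stress increase at mid-clay by the 2:1 spreading method:
Δσ = qB/(B+z) = 295×1.3/(1.3+6.75) = 47.64 kPa
Final effective stress: σ'_f = σ'_0 + Δσ = 72.7 + 47.64 = 120.34 kPa.
Normally consolidated clay, so the full stress increment lies on the virgin compression line:
S_c = C_c·H/(1+e₀)·log₁₀(σ'_f/σ'_0) = 0.4×6.9/(1+0.98)×log₁₀(120.34/72.7)
    = 1.3939 × 0.21888 = 0.3051 m

S_c ≈ 305 mm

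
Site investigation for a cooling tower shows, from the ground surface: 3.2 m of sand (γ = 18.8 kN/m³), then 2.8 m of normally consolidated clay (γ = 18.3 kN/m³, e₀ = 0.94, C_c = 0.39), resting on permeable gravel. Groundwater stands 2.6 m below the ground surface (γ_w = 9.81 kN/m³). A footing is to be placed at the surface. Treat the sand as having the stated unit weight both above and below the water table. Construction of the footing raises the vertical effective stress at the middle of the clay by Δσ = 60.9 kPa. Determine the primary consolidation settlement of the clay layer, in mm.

S_c ≈ 160 mm

Mid-depth of clay below the ground surface: z = 3.2 + 2.8/2 = 4.6 m.
Total vertical stress at mid-clay: σ_v = 18.8×3.2 + 18.3×1.4 = 85.78 kPa.
Pore pressure: u = 9.81×(4.6 − 2.6) = 19.62 kPa.
Initial effective stress: σ'_0 = σ_v − u = 85.78 − 19.62 = 66.16 kPa.
Final effective stress: σ'_f = σ'_0 + Δσ = 66.16 + 60.9 = 127.06 kPa.
Normally consolidated clay, so the full stress increment lies on the virgin compression line:
S_c = C_c·H/(1+e₀)·log₁₀(σ'_f/σ'_0) = 0.39×2.8/(1+0.94)×log₁₀(127.06/66.16)
    = 0.56289 × 0.28341 = 0.1595 m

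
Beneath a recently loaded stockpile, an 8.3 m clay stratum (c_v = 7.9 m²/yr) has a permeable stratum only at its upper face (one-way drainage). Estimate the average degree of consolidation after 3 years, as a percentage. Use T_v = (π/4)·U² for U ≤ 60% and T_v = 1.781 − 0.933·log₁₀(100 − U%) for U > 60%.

U ≈ 65.3 %

Drainage path length: H_d = H = 8.3 m (single drainage).
T_v = c_v·t/H_d² = 7.9×3/8.3² = 0.34403.
T_v = 0.34403 corresponds to the U > 60% branch:
U = 1 − 10^((1.781 − T_v)/0.933)/100 = 0.6531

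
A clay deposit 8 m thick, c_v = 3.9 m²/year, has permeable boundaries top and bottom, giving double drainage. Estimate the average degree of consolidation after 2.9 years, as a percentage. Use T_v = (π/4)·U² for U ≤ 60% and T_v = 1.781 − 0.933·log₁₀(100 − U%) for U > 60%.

Drainage path length: H_d = H/2 = 4 m (double drainage).
T_v = c_v·t/H_d² = 3.9×2.9/4² = 0.70687.
T_v = 0.70687 corresponds to the U > 60% branch:
U = 1 − 10^((1.781 − T_v)/0.933)/100 = 0.8583

U ≈ 85.8 %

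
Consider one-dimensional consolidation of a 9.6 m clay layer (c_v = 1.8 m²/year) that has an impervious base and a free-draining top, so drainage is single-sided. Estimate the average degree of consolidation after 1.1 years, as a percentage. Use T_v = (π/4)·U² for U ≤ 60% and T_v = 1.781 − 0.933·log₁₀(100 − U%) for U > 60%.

U ≈ 16.5 %

Drainage path length: H_d = H = 9.6 m (single drainage).
T_v = c_v·t/H_d² = 1.8×1.1/9.6² = 0.021484.
T_v = 0.021484 corresponds to the U ≤ 60% branch:
U = √(4T_v/π) = 0.1654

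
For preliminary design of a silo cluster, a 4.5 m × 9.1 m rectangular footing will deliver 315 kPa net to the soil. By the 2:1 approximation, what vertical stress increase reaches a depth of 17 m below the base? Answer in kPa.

By the 2:1 method the load spreads at 1 horizontal : 2 vertical, so at depth z the loaded area has grown by z in each plan dimension:
Δσ = qBL/((B+z)(L+z)) = 315×4.5×9.1/((4.5+17)(9.1+17)) = 22.987 kPa

Δσ_z ≈ 23 kPa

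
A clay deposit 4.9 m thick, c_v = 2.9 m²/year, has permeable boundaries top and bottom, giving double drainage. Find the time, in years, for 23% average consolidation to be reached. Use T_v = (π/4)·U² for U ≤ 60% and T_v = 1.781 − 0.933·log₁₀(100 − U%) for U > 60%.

t ≈ 0.086 years

Drainage path length: H_d = H/2 = 2.45 m (double drainage).
U ≤ 60%: T_v = (π/4)·U² = (π/4)×0.23² = 0.041548.
t = T_v·H_d²/c_v = 0.041548×2.45²/2.9 = 0.086 years.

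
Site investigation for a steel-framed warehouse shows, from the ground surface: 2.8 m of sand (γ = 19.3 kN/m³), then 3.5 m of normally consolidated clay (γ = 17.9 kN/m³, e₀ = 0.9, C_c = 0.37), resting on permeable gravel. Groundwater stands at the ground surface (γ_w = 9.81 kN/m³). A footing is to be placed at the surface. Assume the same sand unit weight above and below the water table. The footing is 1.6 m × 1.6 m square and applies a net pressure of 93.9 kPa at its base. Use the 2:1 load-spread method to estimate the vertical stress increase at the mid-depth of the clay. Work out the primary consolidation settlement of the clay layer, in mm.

S_c ≈ 42.9 mm

Mid-depth of clay below the ground surface: z = 2.8 + 3.5/2 = 4.55 m.
Total vertical stress at mid-clay: σ_v = 19.3×2.8 + 17.9×1.75 = 85.365 kPa.
Pore pressure: u = 9.81×(4.55 − 0) = 44.636 kPa.
Initial effective stress: σ'_0 = σ_v − u = 85.365 − 44.636 = 40.729 kPa.
Stress increase at mid-clay by the 2:1 spreading method:
Δσ = qBL/((B+z)(L+z)) = 93.9×1.6×1.6/((1.6+4.55)(1.6+4.55)) = 6.3556 kPa
Final effective stress: σ'_f = σ'_0 + Δσ = 40.729 + 6.3556 = 47.085 kPa.
Normally consolidated clay, so the full stress increment lies on the virgin compression line:
S_c = C_c·H/(1+e₀)·log₁₀(σ'_f/σ'_0) = 0.37×3.5/(1+0.9)×log₁₀(47.085/40.729)
    = 0.68158 × 0.062979 = 0.04293 m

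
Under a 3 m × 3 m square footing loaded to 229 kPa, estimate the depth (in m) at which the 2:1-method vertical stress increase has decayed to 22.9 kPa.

2:1 spreading — at depth z the loaded area has grown by z in each plan dimension:
qB²/(B+z)² = Δσ_z ⇒ z = B(√(q/Δσ_z) − 1) = 3×(√(229/22.9) − 1) = 6.487 m

z ≈ 6.49 m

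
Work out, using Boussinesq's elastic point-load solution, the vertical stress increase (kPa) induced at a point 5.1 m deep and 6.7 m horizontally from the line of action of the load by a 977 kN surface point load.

Boussinesq vertical stress below a point load on an elastic half-space:
Δσ_z = 3P/(2πz²) · [1 + (r/z)²]^(−5/2)
r/z = 6.7/5.1 = 1.3137; [1+(r/z)²]^(−5/2) = 0.081515.
Δσ_z = 3×977/(2π×5.1²) × 0.081515 = 17.935 × 0.081515 = 1.462 kPa

Δσ_z ≈ 1.46 kPa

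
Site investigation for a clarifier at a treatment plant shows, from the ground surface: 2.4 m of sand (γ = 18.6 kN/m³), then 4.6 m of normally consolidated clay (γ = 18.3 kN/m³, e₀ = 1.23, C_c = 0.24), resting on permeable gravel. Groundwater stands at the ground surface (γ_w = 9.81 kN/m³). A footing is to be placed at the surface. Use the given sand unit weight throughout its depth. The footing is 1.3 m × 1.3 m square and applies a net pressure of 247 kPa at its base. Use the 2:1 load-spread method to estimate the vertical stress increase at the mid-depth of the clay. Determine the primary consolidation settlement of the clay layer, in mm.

S_c ≈ 54 mm

Mid-depth of clay below the ground surface: z = 2.4 + 4.6/2 = 4.7 m.
Total vertical stress at mid-clay: σ_v = 18.6×2.4 + 18.3×2.3 = 86.73 kPa.
Pore pressure: u = 9.81×(4.7 − 0) = 46.107 kPa.
Initial effective stress: σ'_0 = σ_v − u = 86.73 − 46.107 = 40.623 kPa.
Stress increase at mid-clay by the 2:1 spreading method:
Δσ = qBL/((B+z)(L+z)) = 247×1.3×1.3/((1.3+4.7)(1.3+4.7)) = 11.595 kPa
Final effective stress: σ'_f = σ'_0 + Δσ = 40.623 + 11.595 = 52.218 kPa.
Normally consolidated clay, so the full stress increment lies on the virgin compression line:
S_c = C_c·H/(1+e₀)·log₁₀(σ'_f/σ'_0) = 0.24×4.6/(1+1.23)×log₁₀(52.218/40.623)
    = 0.49507 × 0.10905 = 0.05399 m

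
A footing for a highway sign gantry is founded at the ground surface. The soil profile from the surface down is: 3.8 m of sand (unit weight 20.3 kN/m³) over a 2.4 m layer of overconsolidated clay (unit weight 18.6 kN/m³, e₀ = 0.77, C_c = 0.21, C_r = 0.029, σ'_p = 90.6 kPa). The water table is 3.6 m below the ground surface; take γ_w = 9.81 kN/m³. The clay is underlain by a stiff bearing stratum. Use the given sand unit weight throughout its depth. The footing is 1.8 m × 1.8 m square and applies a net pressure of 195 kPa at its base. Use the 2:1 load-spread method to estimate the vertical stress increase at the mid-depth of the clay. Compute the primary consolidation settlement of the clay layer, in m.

Mid-depth of clay below the ground surface: z = 3.8 + 2.4/2 = 5 m.
Total vertical stress at mid-clay: σ_v = 20.3×3.8 + 18.6×1.2 = 99.46 kPa.
Pore pressure: u = 9.81×(5 − 3.6) = 13.734 kPa.
Initial effective stress: σ'_0 = σ_v − u = 99.46 − 13.734 = 85.726 kPa.
Stress increase at mid-clay by the 2:1 spreading method:
Δσ = qBL/((B+z)(L+z)) = 195×1.8×1.8/((1.8+5)(1.8+5)) = 13.663 kPa
Final effective stress: σ'_f = 85.726 + 13.663 = 99.389 kPa.
σ'_f = 99.389 > σ'_p = 90.6 kPa, so the stress path crosses the preconsolidation pressure — recompression up to σ'_p, then virgin compression beyond:
S_c = H/(1+e₀)·[C_r·log₁₀(σ'_p/σ'_0) + C_c·log₁₀(σ'_f/σ'_p)]
    = 2.4/1.77 × [0.029×log₁₀(90.6/85.726) + 0.21×log₁₀(99.389/90.6)]
    = 1.3559 × [0.00069645 + 0.0084441] = 0.01239 m

S_c ≈ 0.0124 m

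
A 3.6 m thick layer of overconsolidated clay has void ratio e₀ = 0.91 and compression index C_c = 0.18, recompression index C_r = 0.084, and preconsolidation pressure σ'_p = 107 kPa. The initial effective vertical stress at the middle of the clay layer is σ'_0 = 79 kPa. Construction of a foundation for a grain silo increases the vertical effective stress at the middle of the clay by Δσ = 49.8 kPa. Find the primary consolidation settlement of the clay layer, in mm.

S_c ≈ 48.2 mm

Final effective stress: σ'_f = 79 + 49.8 = 128.8 kPa.
σ'_f = 128.8 > σ'_p = 107 kPa, so the stress path crosses the preconsolidation pressure — recompression up to σ'_p, then virgin compression beyond:
S_c = H/(1+e₀)·[C_r·log₁₀(σ'_p/σ'_0) + C_c·log₁₀(σ'_f/σ'_p)]
    = 3.6/1.91 × [0.084×log₁₀(107/79) + 0.18×log₁₀(128.8/107)]
    = 1.8848 × [0.011068 + 0.014496] = 0.04818 m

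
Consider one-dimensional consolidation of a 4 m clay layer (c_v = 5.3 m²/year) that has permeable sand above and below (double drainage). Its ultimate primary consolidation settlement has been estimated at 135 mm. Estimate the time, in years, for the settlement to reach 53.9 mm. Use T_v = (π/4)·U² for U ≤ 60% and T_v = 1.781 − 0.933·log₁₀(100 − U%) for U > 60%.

t ≈ 0.0945 years

Drainage path length: H_d = H/2 = 2 m (double drainage).
U = S(t)/S_ult = 53.9/135 = 0.3993.
U ≤ 60%: T_v = (π/4)·U² = (π/4)×0.39926² = 0.1252.
t = T_v·H_d²/c_v = 0.1252×2²/5.3 = 0.09449 years.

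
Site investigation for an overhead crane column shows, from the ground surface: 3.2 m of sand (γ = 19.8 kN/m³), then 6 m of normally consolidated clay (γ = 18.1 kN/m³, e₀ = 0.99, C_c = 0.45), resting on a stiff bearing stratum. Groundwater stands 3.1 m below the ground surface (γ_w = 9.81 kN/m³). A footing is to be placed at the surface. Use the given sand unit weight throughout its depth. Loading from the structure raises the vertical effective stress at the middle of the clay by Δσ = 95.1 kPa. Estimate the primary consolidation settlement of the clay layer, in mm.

S_c ≈ 434 mm

Mid-depth of clay below the ground surface: z = 3.2 + 6/2 = 6.2 m.
Total vertical stress at mid-clay: σ_v = 19.8×3.2 + 18.1×3 = 117.66 kPa.
Pore pressure: u = 9.81×(6.2 − 3.1) = 30.411 kPa.
Initial effective stress: σ'_0 = σ_v − u = 117.66 − 30.411 = 87.249 kPa.
Final effective stress: σ'_f = σ'_0 + Δσ = 87.249 + 95.1 = 182.35 kPa.
Normally consolidated clay, so the full stress increment lies on the virgin compression line:
S_c = C_c·H/(1+e₀)·log₁₀(σ'_f/σ'_0) = 0.45×6/(1+0.99)×log₁₀(182.35/87.249)
    = 1.3568 × 0.32015 = 0.4344 m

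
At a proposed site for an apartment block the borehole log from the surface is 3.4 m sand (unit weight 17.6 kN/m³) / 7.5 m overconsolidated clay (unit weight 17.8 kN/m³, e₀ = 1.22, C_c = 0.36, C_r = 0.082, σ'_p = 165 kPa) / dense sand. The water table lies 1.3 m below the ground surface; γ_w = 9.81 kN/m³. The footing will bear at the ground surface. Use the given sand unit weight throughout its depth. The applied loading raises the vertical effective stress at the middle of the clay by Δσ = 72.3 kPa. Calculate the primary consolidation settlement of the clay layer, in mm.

Mid-depth of clay below the ground surface: z = 3.4 + 7.5/2 = 7.15 m.
Total vertical stress at mid-clay: σ_v = 17.6×3.4 + 17.8×3.75 = 126.59 kPa.
Pore pressure: u = 9.81×(7.15 − 1.3) = 57.389 kPa.
Initial effective stress: σ'_0 = σ_v − u = 126.59 − 57.389 = 69.201 kPa.
Final effective stress: σ'_f = 69.201 + 72.3 = 141.5 kPa.
σ'_f = 141.5 ≤ σ'_p = 165 kPa, so the clay remains overconsolidated and only the recompression index applies:
S_c = C_r·H/(1+e₀)·log₁₀(σ'_f/σ'_0) = 0.082×7.5/2.22×log₁₀(141.5/69.201)
    = 0.27703 × 0.31064 = 0.08606 m

S_c ≈ 86.1 mm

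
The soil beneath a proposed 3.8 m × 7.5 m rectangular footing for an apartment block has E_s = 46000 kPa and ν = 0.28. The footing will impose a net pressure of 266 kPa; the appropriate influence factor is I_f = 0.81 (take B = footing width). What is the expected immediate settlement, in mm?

Immediate (elastic) settlement: S_e = q·B·(1−ν²)/E_s · I_f.
S_e = 266 × 3.8 × (1 − 0.28²) / 46000 × 0.81
    = 266 × 3.8 × 0.9216 / 46000 × 0.81
    = 0.0164 m = 16.4 mm

S_e ≈ 16.4 mm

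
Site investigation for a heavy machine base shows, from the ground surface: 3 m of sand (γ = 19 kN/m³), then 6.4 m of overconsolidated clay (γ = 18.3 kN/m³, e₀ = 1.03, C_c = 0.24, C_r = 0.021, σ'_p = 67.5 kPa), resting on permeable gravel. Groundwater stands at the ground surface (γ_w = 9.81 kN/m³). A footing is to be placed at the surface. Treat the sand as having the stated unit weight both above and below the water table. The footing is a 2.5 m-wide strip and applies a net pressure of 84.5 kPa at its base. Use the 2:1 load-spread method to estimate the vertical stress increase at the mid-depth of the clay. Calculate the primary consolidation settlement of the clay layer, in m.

S_c ≈ 0.0578 m

Mid-depth of clay below the ground surface: z = 3 + 6.4/2 = 6.2 m.
Total vertical stress at mid-clay: σ_v = 19×3 + 18.3×3.2 = 115.56 kPa.
Pore pressure: u = 9.81×(6.2 − 0) = 60.822 kPa.
Initial effective stress: σ'_0 = σ_v − u = 115.56 − 60.822 = 54.738 kPa.
Stress increase at mid-clay by the 2:1 spreading method:
Δσ = qB/(B+z) = 84.5×2.5/(2.5+6.2) = 24.282 kPa
Final effective stress: σ'_f = 54.738 + 24.282 = 79.02 kPa.
σ'_f = 79.02 > σ'_p = 67.5 kPa, so the stress path crosses the preconsolidation pressure — recompression up to σ'_p, then virgin compression beyond:
S_c = H/(1+e₀)·[C_r·log₁₀(σ'_p/σ'_0) + C_c·log₁₀(σ'_f/σ'_p)]
    = 6.4/2.03 × [0.021×log₁₀(67.5/54.738) + 0.24×log₁₀(79.02/67.5)]
    = 3.1527 × [0.0019113 + 0.016424] = 0.05781 m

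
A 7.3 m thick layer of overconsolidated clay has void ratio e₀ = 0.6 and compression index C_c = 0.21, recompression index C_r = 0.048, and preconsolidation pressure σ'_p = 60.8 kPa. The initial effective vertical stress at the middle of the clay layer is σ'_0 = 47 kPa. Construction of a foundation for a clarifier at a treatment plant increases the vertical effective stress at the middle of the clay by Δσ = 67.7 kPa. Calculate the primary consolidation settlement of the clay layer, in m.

Final effective stress: σ'_f = 47 + 67.7 = 114.7 kPa.
σ'_f = 114.7 > σ'_p = 60.8 kPa, so the stress path crosses the preconsolidation pressure — recompression up to σ'_p, then virgin compression beyond:
S_c = H/(1+e₀)·[C_r·log₁₀(σ'_p/σ'_0) + C_c·log₁₀(σ'_f/σ'_p)]
    = 7.3/1.6 × [0.048×log₁₀(60.8/47) + 0.21×log₁₀(114.7/60.8)]
    = 4.5625 × [0.0053667 + 0.057889] = 0.2886 m

S_c ≈ 0.289 m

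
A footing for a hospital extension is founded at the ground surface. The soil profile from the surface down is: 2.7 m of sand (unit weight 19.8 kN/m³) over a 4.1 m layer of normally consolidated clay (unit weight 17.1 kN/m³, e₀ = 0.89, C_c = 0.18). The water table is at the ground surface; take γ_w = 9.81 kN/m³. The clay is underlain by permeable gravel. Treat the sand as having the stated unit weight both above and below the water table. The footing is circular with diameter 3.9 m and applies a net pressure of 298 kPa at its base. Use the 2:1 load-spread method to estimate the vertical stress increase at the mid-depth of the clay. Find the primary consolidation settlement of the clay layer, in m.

Mid-depth of clay below the ground surface: z = 2.7 + 4.1/2 = 4.75 m.
Total vertical stress at mid-clay: σ_v = 19.8×2.7 + 17.1×2.05 = 88.515 kPa.
Pore pressure: u = 9.81×(4.75 − 0) = 46.598 kPa.
Initial effective stress: σ'_0 = σ_v − u = 88.515 − 46.598 = 41.917 kPa.
Stress increase at mid-clay by the 2:1 spreading method:
Δσ ≈ qD²/(D+z)² = 298×3.9²/(3.9+4.75)² = 60.578 kPa
Final effective stress: σ'_f = σ'_0 + Δσ = 41.917 + 60.578 = 102.5 kPa.
Normally consolidated clay, so the full stress increment lies on the virgin compression line:
S_c = C_c·H/(1+e₀)·log₁₀(σ'_f/σ'_0) = 0.18×4.1/(1+0.89)×log₁₀(102.5/41.917)
    = 0.39048 × 0.38833 = 0.1516 m

S_c ≈ 0.152 m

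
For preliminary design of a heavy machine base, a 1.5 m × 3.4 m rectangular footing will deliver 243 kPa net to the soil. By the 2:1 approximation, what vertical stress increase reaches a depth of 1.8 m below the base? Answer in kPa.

Δσ_z ≈ 72.2 kPa

By the 2:1 method the load spreads at 1 horizontal : 2 vertical, so at depth z the loaded area has grown by z in each plan dimension:
Δσ = qBL/((B+z)(L+z)) = 243×1.5×3.4/((1.5+1.8)(3.4+1.8)) = 72.22 kPa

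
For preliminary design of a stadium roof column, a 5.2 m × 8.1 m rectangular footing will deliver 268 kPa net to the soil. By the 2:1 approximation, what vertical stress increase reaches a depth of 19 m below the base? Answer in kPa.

Δσ_z ≈ 17.2 kPa

By the 2:1 method the load spreads at 1 horizontal : 2 vertical, so at depth z the loaded area has grown by z in each plan dimension:
Δσ = qBL/((B+z)(L+z)) = 268×5.2×8.1/((5.2+19)(8.1+19)) = 17.212 kPa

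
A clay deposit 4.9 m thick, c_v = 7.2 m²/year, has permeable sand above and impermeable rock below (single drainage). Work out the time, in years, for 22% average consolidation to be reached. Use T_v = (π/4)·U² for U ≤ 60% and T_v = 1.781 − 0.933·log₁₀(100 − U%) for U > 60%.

t ≈ 0.127 years

Drainage path length: H_d = H = 4.9 m (single drainage).
U ≤ 60%: T_v = (π/4)·U² = (π/4)×0.22² = 0.038013.
t = T_v·H_d²/c_v = 0.038013×4.9²/7.2 = 0.1268 years.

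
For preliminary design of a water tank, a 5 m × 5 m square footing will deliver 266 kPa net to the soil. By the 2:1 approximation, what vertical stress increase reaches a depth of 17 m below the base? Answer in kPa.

By the 2:1 method the load spreads at 1 horizontal : 2 vertical, so at depth z the loaded area has grown by z in each plan dimension:
Δσ = qBL/((B+z)(L+z)) = 266×5×5/((5+17)(5+17)) = 13.74 kPa

Δσ_z ≈ 13.7 kPa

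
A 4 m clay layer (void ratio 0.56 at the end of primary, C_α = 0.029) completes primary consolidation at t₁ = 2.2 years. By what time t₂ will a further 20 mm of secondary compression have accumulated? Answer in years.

t₂ ≈ 4.09 years

S_s = C_α·H/(1+e_p)·log₁₀(t₂/t₁) ⇒ log₁₀(t₂/t₁) = S_s·(1+e_p)/(C_α·H).
log₁₀(t₂/t₁) = 0.02 × (1+0.56) / (0.029×4) = 0.269
t₂ = t₁ × 10^0.269 = 2.2 × 1.858 = 4.087 years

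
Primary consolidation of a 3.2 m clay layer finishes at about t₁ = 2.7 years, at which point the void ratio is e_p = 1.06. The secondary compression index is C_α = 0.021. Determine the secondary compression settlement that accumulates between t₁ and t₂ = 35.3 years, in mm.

S_s ≈ 36.4 mm

Secondary compression: S_s = C_α·H/(1+e_p)·log₁₀(t₂/t₁)
S_s = 0.021×3.2/(1+1.06)×log₁₀(35.3/2.7)
    = 0.03262 × 1.116 = 0.03642 m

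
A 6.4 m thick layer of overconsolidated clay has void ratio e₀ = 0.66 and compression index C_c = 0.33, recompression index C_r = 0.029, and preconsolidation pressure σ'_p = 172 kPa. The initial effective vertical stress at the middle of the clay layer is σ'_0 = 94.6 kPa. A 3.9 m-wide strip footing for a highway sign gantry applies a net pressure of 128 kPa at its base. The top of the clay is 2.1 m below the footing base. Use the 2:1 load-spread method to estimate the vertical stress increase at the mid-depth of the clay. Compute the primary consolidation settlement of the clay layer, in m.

Mid-depth of clay below the footing base: z = 2.1 + 6.4/2 = 5.3 m.
Stress increase at mid-clay by the 2:1 spreading method:
Δσ = qB/(B+z) = 128×3.9/(3.9+5.3) = 54.261 kPa
Final effective stress: σ'_f = 94.6 + 54.261 = 148.86 kPa.
σ'_f = 148.86 ≤ σ'_p = 172 kPa, so the clay remains overconsolidated and only the recompression index applies:
S_c = C_r·H/(1+e₀)·log₁₀(σ'_f/σ'_0) = 0.029×6.4/1.66×log₁₀(148.86/94.6)
    = 0.11181 × 0.19689 = 0.02201 m

S_c ≈ 0.022 m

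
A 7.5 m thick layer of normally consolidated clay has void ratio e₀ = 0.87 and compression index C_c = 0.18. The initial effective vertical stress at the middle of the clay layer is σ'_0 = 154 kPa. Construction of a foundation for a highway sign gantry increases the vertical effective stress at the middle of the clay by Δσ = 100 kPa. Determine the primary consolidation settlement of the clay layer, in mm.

Final effective stress: σ'_f = σ'_0 + Δσ = 154 + 100 = 254 kPa.
Normally consolidated clay, so the full stress increment lies on the virgin compression line:
S_c = C_c·H/(1+e₀)·log₁₀(σ'_f/σ'_0) = 0.18×7.5/(1+0.87)×log₁₀(254/154)
    = 0.72193 × 0.21731 = 0.1569 m

S_c ≈ 157 mm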